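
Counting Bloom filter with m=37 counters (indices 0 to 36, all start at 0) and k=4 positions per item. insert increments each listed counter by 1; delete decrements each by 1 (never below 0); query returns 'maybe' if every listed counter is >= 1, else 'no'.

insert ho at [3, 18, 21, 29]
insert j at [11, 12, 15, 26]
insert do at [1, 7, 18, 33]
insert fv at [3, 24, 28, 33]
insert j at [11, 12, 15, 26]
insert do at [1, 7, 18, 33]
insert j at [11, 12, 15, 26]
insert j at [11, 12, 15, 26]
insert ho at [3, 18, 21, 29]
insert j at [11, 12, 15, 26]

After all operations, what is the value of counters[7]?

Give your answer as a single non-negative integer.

Answer: 2

Derivation:
Step 1: insert ho at [3, 18, 21, 29] -> counters=[0,0,0,1,0,0,0,0,0,0,0,0,0,0,0,0,0,0,1,0,0,1,0,0,0,0,0,0,0,1,0,0,0,0,0,0,0]
Step 2: insert j at [11, 12, 15, 26] -> counters=[0,0,0,1,0,0,0,0,0,0,0,1,1,0,0,1,0,0,1,0,0,1,0,0,0,0,1,0,0,1,0,0,0,0,0,0,0]
Step 3: insert do at [1, 7, 18, 33] -> counters=[0,1,0,1,0,0,0,1,0,0,0,1,1,0,0,1,0,0,2,0,0,1,0,0,0,0,1,0,0,1,0,0,0,1,0,0,0]
Step 4: insert fv at [3, 24, 28, 33] -> counters=[0,1,0,2,0,0,0,1,0,0,0,1,1,0,0,1,0,0,2,0,0,1,0,0,1,0,1,0,1,1,0,0,0,2,0,0,0]
Step 5: insert j at [11, 12, 15, 26] -> counters=[0,1,0,2,0,0,0,1,0,0,0,2,2,0,0,2,0,0,2,0,0,1,0,0,1,0,2,0,1,1,0,0,0,2,0,0,0]
Step 6: insert do at [1, 7, 18, 33] -> counters=[0,2,0,2,0,0,0,2,0,0,0,2,2,0,0,2,0,0,3,0,0,1,0,0,1,0,2,0,1,1,0,0,0,3,0,0,0]
Step 7: insert j at [11, 12, 15, 26] -> counters=[0,2,0,2,0,0,0,2,0,0,0,3,3,0,0,3,0,0,3,0,0,1,0,0,1,0,3,0,1,1,0,0,0,3,0,0,0]
Step 8: insert j at [11, 12, 15, 26] -> counters=[0,2,0,2,0,0,0,2,0,0,0,4,4,0,0,4,0,0,3,0,0,1,0,0,1,0,4,0,1,1,0,0,0,3,0,0,0]
Step 9: insert ho at [3, 18, 21, 29] -> counters=[0,2,0,3,0,0,0,2,0,0,0,4,4,0,0,4,0,0,4,0,0,2,0,0,1,0,4,0,1,2,0,0,0,3,0,0,0]
Step 10: insert j at [11, 12, 15, 26] -> counters=[0,2,0,3,0,0,0,2,0,0,0,5,5,0,0,5,0,0,4,0,0,2,0,0,1,0,5,0,1,2,0,0,0,3,0,0,0]
Final counters=[0,2,0,3,0,0,0,2,0,0,0,5,5,0,0,5,0,0,4,0,0,2,0,0,1,0,5,0,1,2,0,0,0,3,0,0,0] -> counters[7]=2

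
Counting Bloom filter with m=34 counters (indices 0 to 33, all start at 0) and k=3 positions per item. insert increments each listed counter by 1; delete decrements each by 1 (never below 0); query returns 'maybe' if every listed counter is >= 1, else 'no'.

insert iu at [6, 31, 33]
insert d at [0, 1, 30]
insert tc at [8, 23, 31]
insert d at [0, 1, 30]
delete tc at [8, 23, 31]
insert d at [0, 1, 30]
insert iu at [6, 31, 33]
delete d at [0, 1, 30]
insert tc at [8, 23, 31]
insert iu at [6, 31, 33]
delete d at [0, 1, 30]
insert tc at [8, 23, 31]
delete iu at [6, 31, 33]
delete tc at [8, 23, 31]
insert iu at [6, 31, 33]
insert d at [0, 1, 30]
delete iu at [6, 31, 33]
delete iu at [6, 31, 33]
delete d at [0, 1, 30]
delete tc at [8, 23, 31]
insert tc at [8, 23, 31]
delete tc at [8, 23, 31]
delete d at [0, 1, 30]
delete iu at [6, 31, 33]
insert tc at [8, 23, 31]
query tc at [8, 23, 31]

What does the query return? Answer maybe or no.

Step 1: insert iu at [6, 31, 33] -> counters=[0,0,0,0,0,0,1,0,0,0,0,0,0,0,0,0,0,0,0,0,0,0,0,0,0,0,0,0,0,0,0,1,0,1]
Step 2: insert d at [0, 1, 30] -> counters=[1,1,0,0,0,0,1,0,0,0,0,0,0,0,0,0,0,0,0,0,0,0,0,0,0,0,0,0,0,0,1,1,0,1]
Step 3: insert tc at [8, 23, 31] -> counters=[1,1,0,0,0,0,1,0,1,0,0,0,0,0,0,0,0,0,0,0,0,0,0,1,0,0,0,0,0,0,1,2,0,1]
Step 4: insert d at [0, 1, 30] -> counters=[2,2,0,0,0,0,1,0,1,0,0,0,0,0,0,0,0,0,0,0,0,0,0,1,0,0,0,0,0,0,2,2,0,1]
Step 5: delete tc at [8, 23, 31] -> counters=[2,2,0,0,0,0,1,0,0,0,0,0,0,0,0,0,0,0,0,0,0,0,0,0,0,0,0,0,0,0,2,1,0,1]
Step 6: insert d at [0, 1, 30] -> counters=[3,3,0,0,0,0,1,0,0,0,0,0,0,0,0,0,0,0,0,0,0,0,0,0,0,0,0,0,0,0,3,1,0,1]
Step 7: insert iu at [6, 31, 33] -> counters=[3,3,0,0,0,0,2,0,0,0,0,0,0,0,0,0,0,0,0,0,0,0,0,0,0,0,0,0,0,0,3,2,0,2]
Step 8: delete d at [0, 1, 30] -> counters=[2,2,0,0,0,0,2,0,0,0,0,0,0,0,0,0,0,0,0,0,0,0,0,0,0,0,0,0,0,0,2,2,0,2]
Step 9: insert tc at [8, 23, 31] -> counters=[2,2,0,0,0,0,2,0,1,0,0,0,0,0,0,0,0,0,0,0,0,0,0,1,0,0,0,0,0,0,2,3,0,2]
Step 10: insert iu at [6, 31, 33] -> counters=[2,2,0,0,0,0,3,0,1,0,0,0,0,0,0,0,0,0,0,0,0,0,0,1,0,0,0,0,0,0,2,4,0,3]
Step 11: delete d at [0, 1, 30] -> counters=[1,1,0,0,0,0,3,0,1,0,0,0,0,0,0,0,0,0,0,0,0,0,0,1,0,0,0,0,0,0,1,4,0,3]
Step 12: insert tc at [8, 23, 31] -> counters=[1,1,0,0,0,0,3,0,2,0,0,0,0,0,0,0,0,0,0,0,0,0,0,2,0,0,0,0,0,0,1,5,0,3]
Step 13: delete iu at [6, 31, 33] -> counters=[1,1,0,0,0,0,2,0,2,0,0,0,0,0,0,0,0,0,0,0,0,0,0,2,0,0,0,0,0,0,1,4,0,2]
Step 14: delete tc at [8, 23, 31] -> counters=[1,1,0,0,0,0,2,0,1,0,0,0,0,0,0,0,0,0,0,0,0,0,0,1,0,0,0,0,0,0,1,3,0,2]
Step 15: insert iu at [6, 31, 33] -> counters=[1,1,0,0,0,0,3,0,1,0,0,0,0,0,0,0,0,0,0,0,0,0,0,1,0,0,0,0,0,0,1,4,0,3]
Step 16: insert d at [0, 1, 30] -> counters=[2,2,0,0,0,0,3,0,1,0,0,0,0,0,0,0,0,0,0,0,0,0,0,1,0,0,0,0,0,0,2,4,0,3]
Step 17: delete iu at [6, 31, 33] -> counters=[2,2,0,0,0,0,2,0,1,0,0,0,0,0,0,0,0,0,0,0,0,0,0,1,0,0,0,0,0,0,2,3,0,2]
Step 18: delete iu at [6, 31, 33] -> counters=[2,2,0,0,0,0,1,0,1,0,0,0,0,0,0,0,0,0,0,0,0,0,0,1,0,0,0,0,0,0,2,2,0,1]
Step 19: delete d at [0, 1, 30] -> counters=[1,1,0,0,0,0,1,0,1,0,0,0,0,0,0,0,0,0,0,0,0,0,0,1,0,0,0,0,0,0,1,2,0,1]
Step 20: delete tc at [8, 23, 31] -> counters=[1,1,0,0,0,0,1,0,0,0,0,0,0,0,0,0,0,0,0,0,0,0,0,0,0,0,0,0,0,0,1,1,0,1]
Step 21: insert tc at [8, 23, 31] -> counters=[1,1,0,0,0,0,1,0,1,0,0,0,0,0,0,0,0,0,0,0,0,0,0,1,0,0,0,0,0,0,1,2,0,1]
Step 22: delete tc at [8, 23, 31] -> counters=[1,1,0,0,0,0,1,0,0,0,0,0,0,0,0,0,0,0,0,0,0,0,0,0,0,0,0,0,0,0,1,1,0,1]
Step 23: delete d at [0, 1, 30] -> counters=[0,0,0,0,0,0,1,0,0,0,0,0,0,0,0,0,0,0,0,0,0,0,0,0,0,0,0,0,0,0,0,1,0,1]
Step 24: delete iu at [6, 31, 33] -> counters=[0,0,0,0,0,0,0,0,0,0,0,0,0,0,0,0,0,0,0,0,0,0,0,0,0,0,0,0,0,0,0,0,0,0]
Step 25: insert tc at [8, 23, 31] -> counters=[0,0,0,0,0,0,0,0,1,0,0,0,0,0,0,0,0,0,0,0,0,0,0,1,0,0,0,0,0,0,0,1,0,0]
Query tc: check counters[8]=1 counters[23]=1 counters[31]=1 -> maybe

Answer: maybe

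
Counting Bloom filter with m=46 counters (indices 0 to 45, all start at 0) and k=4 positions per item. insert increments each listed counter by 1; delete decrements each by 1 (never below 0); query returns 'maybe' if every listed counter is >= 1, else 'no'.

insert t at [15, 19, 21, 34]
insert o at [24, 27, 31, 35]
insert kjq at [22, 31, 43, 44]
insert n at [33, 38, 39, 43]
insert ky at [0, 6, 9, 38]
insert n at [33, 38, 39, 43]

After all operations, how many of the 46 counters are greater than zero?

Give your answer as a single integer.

Answer: 17

Derivation:
Step 1: insert t at [15, 19, 21, 34] -> counters=[0,0,0,0,0,0,0,0,0,0,0,0,0,0,0,1,0,0,0,1,0,1,0,0,0,0,0,0,0,0,0,0,0,0,1,0,0,0,0,0,0,0,0,0,0,0]
Step 2: insert o at [24, 27, 31, 35] -> counters=[0,0,0,0,0,0,0,0,0,0,0,0,0,0,0,1,0,0,0,1,0,1,0,0,1,0,0,1,0,0,0,1,0,0,1,1,0,0,0,0,0,0,0,0,0,0]
Step 3: insert kjq at [22, 31, 43, 44] -> counters=[0,0,0,0,0,0,0,0,0,0,0,0,0,0,0,1,0,0,0,1,0,1,1,0,1,0,0,1,0,0,0,2,0,0,1,1,0,0,0,0,0,0,0,1,1,0]
Step 4: insert n at [33, 38, 39, 43] -> counters=[0,0,0,0,0,0,0,0,0,0,0,0,0,0,0,1,0,0,0,1,0,1,1,0,1,0,0,1,0,0,0,2,0,1,1,1,0,0,1,1,0,0,0,2,1,0]
Step 5: insert ky at [0, 6, 9, 38] -> counters=[1,0,0,0,0,0,1,0,0,1,0,0,0,0,0,1,0,0,0,1,0,1,1,0,1,0,0,1,0,0,0,2,0,1,1,1,0,0,2,1,0,0,0,2,1,0]
Step 6: insert n at [33, 38, 39, 43] -> counters=[1,0,0,0,0,0,1,0,0,1,0,0,0,0,0,1,0,0,0,1,0,1,1,0,1,0,0,1,0,0,0,2,0,2,1,1,0,0,3,2,0,0,0,3,1,0]
Final counters=[1,0,0,0,0,0,1,0,0,1,0,0,0,0,0,1,0,0,0,1,0,1,1,0,1,0,0,1,0,0,0,2,0,2,1,1,0,0,3,2,0,0,0,3,1,0] -> 17 nonzero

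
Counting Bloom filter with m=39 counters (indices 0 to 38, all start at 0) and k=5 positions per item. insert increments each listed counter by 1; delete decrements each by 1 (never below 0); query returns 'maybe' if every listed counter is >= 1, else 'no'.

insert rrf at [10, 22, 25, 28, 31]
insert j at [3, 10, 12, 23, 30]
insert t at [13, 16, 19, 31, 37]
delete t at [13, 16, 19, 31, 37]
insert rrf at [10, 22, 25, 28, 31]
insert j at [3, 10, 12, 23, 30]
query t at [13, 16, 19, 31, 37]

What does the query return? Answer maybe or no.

Step 1: insert rrf at [10, 22, 25, 28, 31] -> counters=[0,0,0,0,0,0,0,0,0,0,1,0,0,0,0,0,0,0,0,0,0,0,1,0,0,1,0,0,1,0,0,1,0,0,0,0,0,0,0]
Step 2: insert j at [3, 10, 12, 23, 30] -> counters=[0,0,0,1,0,0,0,0,0,0,2,0,1,0,0,0,0,0,0,0,0,0,1,1,0,1,0,0,1,0,1,1,0,0,0,0,0,0,0]
Step 3: insert t at [13, 16, 19, 31, 37] -> counters=[0,0,0,1,0,0,0,0,0,0,2,0,1,1,0,0,1,0,0,1,0,0,1,1,0,1,0,0,1,0,1,2,0,0,0,0,0,1,0]
Step 4: delete t at [13, 16, 19, 31, 37] -> counters=[0,0,0,1,0,0,0,0,0,0,2,0,1,0,0,0,0,0,0,0,0,0,1,1,0,1,0,0,1,0,1,1,0,0,0,0,0,0,0]
Step 5: insert rrf at [10, 22, 25, 28, 31] -> counters=[0,0,0,1,0,0,0,0,0,0,3,0,1,0,0,0,0,0,0,0,0,0,2,1,0,2,0,0,2,0,1,2,0,0,0,0,0,0,0]
Step 6: insert j at [3, 10, 12, 23, 30] -> counters=[0,0,0,2,0,0,0,0,0,0,4,0,2,0,0,0,0,0,0,0,0,0,2,2,0,2,0,0,2,0,2,2,0,0,0,0,0,0,0]
Query t: check counters[13]=0 counters[16]=0 counters[19]=0 counters[31]=2 counters[37]=0 -> no

Answer: no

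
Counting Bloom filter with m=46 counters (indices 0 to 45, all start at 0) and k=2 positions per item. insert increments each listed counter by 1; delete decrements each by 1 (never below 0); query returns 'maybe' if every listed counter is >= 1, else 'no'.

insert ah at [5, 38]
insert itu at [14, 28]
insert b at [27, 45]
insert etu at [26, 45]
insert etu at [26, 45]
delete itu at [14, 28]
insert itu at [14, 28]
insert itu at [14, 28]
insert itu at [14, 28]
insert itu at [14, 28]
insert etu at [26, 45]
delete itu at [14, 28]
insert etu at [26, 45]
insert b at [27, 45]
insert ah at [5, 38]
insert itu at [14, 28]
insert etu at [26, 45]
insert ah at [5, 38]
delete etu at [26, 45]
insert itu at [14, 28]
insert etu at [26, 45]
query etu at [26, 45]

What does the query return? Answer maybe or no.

Step 1: insert ah at [5, 38] -> counters=[0,0,0,0,0,1,0,0,0,0,0,0,0,0,0,0,0,0,0,0,0,0,0,0,0,0,0,0,0,0,0,0,0,0,0,0,0,0,1,0,0,0,0,0,0,0]
Step 2: insert itu at [14, 28] -> counters=[0,0,0,0,0,1,0,0,0,0,0,0,0,0,1,0,0,0,0,0,0,0,0,0,0,0,0,0,1,0,0,0,0,0,0,0,0,0,1,0,0,0,0,0,0,0]
Step 3: insert b at [27, 45] -> counters=[0,0,0,0,0,1,0,0,0,0,0,0,0,0,1,0,0,0,0,0,0,0,0,0,0,0,0,1,1,0,0,0,0,0,0,0,0,0,1,0,0,0,0,0,0,1]
Step 4: insert etu at [26, 45] -> counters=[0,0,0,0,0,1,0,0,0,0,0,0,0,0,1,0,0,0,0,0,0,0,0,0,0,0,1,1,1,0,0,0,0,0,0,0,0,0,1,0,0,0,0,0,0,2]
Step 5: insert etu at [26, 45] -> counters=[0,0,0,0,0,1,0,0,0,0,0,0,0,0,1,0,0,0,0,0,0,0,0,0,0,0,2,1,1,0,0,0,0,0,0,0,0,0,1,0,0,0,0,0,0,3]
Step 6: delete itu at [14, 28] -> counters=[0,0,0,0,0,1,0,0,0,0,0,0,0,0,0,0,0,0,0,0,0,0,0,0,0,0,2,1,0,0,0,0,0,0,0,0,0,0,1,0,0,0,0,0,0,3]
Step 7: insert itu at [14, 28] -> counters=[0,0,0,0,0,1,0,0,0,0,0,0,0,0,1,0,0,0,0,0,0,0,0,0,0,0,2,1,1,0,0,0,0,0,0,0,0,0,1,0,0,0,0,0,0,3]
Step 8: insert itu at [14, 28] -> counters=[0,0,0,0,0,1,0,0,0,0,0,0,0,0,2,0,0,0,0,0,0,0,0,0,0,0,2,1,2,0,0,0,0,0,0,0,0,0,1,0,0,0,0,0,0,3]
Step 9: insert itu at [14, 28] -> counters=[0,0,0,0,0,1,0,0,0,0,0,0,0,0,3,0,0,0,0,0,0,0,0,0,0,0,2,1,3,0,0,0,0,0,0,0,0,0,1,0,0,0,0,0,0,3]
Step 10: insert itu at [14, 28] -> counters=[0,0,0,0,0,1,0,0,0,0,0,0,0,0,4,0,0,0,0,0,0,0,0,0,0,0,2,1,4,0,0,0,0,0,0,0,0,0,1,0,0,0,0,0,0,3]
Step 11: insert etu at [26, 45] -> counters=[0,0,0,0,0,1,0,0,0,0,0,0,0,0,4,0,0,0,0,0,0,0,0,0,0,0,3,1,4,0,0,0,0,0,0,0,0,0,1,0,0,0,0,0,0,4]
Step 12: delete itu at [14, 28] -> counters=[0,0,0,0,0,1,0,0,0,0,0,0,0,0,3,0,0,0,0,0,0,0,0,0,0,0,3,1,3,0,0,0,0,0,0,0,0,0,1,0,0,0,0,0,0,4]
Step 13: insert etu at [26, 45] -> counters=[0,0,0,0,0,1,0,0,0,0,0,0,0,0,3,0,0,0,0,0,0,0,0,0,0,0,4,1,3,0,0,0,0,0,0,0,0,0,1,0,0,0,0,0,0,5]
Step 14: insert b at [27, 45] -> counters=[0,0,0,0,0,1,0,0,0,0,0,0,0,0,3,0,0,0,0,0,0,0,0,0,0,0,4,2,3,0,0,0,0,0,0,0,0,0,1,0,0,0,0,0,0,6]
Step 15: insert ah at [5, 38] -> counters=[0,0,0,0,0,2,0,0,0,0,0,0,0,0,3,0,0,0,0,0,0,0,0,0,0,0,4,2,3,0,0,0,0,0,0,0,0,0,2,0,0,0,0,0,0,6]
Step 16: insert itu at [14, 28] -> counters=[0,0,0,0,0,2,0,0,0,0,0,0,0,0,4,0,0,0,0,0,0,0,0,0,0,0,4,2,4,0,0,0,0,0,0,0,0,0,2,0,0,0,0,0,0,6]
Step 17: insert etu at [26, 45] -> counters=[0,0,0,0,0,2,0,0,0,0,0,0,0,0,4,0,0,0,0,0,0,0,0,0,0,0,5,2,4,0,0,0,0,0,0,0,0,0,2,0,0,0,0,0,0,7]
Step 18: insert ah at [5, 38] -> counters=[0,0,0,0,0,3,0,0,0,0,0,0,0,0,4,0,0,0,0,0,0,0,0,0,0,0,5,2,4,0,0,0,0,0,0,0,0,0,3,0,0,0,0,0,0,7]
Step 19: delete etu at [26, 45] -> counters=[0,0,0,0,0,3,0,0,0,0,0,0,0,0,4,0,0,0,0,0,0,0,0,0,0,0,4,2,4,0,0,0,0,0,0,0,0,0,3,0,0,0,0,0,0,6]
Step 20: insert itu at [14, 28] -> counters=[0,0,0,0,0,3,0,0,0,0,0,0,0,0,5,0,0,0,0,0,0,0,0,0,0,0,4,2,5,0,0,0,0,0,0,0,0,0,3,0,0,0,0,0,0,6]
Step 21: insert etu at [26, 45] -> counters=[0,0,0,0,0,3,0,0,0,0,0,0,0,0,5,0,0,0,0,0,0,0,0,0,0,0,5,2,5,0,0,0,0,0,0,0,0,0,3,0,0,0,0,0,0,7]
Query etu: check counters[26]=5 counters[45]=7 -> maybe

Answer: maybe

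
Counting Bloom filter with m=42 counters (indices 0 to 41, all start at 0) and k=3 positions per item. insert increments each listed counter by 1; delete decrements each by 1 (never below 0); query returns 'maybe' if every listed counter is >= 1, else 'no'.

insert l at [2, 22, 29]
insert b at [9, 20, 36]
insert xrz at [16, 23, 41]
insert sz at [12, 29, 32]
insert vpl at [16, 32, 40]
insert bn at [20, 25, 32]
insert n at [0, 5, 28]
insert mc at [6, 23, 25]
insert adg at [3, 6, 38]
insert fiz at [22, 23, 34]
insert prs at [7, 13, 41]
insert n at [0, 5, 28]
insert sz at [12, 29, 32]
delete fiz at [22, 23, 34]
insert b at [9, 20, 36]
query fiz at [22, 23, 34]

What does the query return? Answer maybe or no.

Answer: no

Derivation:
Step 1: insert l at [2, 22, 29] -> counters=[0,0,1,0,0,0,0,0,0,0,0,0,0,0,0,0,0,0,0,0,0,0,1,0,0,0,0,0,0,1,0,0,0,0,0,0,0,0,0,0,0,0]
Step 2: insert b at [9, 20, 36] -> counters=[0,0,1,0,0,0,0,0,0,1,0,0,0,0,0,0,0,0,0,0,1,0,1,0,0,0,0,0,0,1,0,0,0,0,0,0,1,0,0,0,0,0]
Step 3: insert xrz at [16, 23, 41] -> counters=[0,0,1,0,0,0,0,0,0,1,0,0,0,0,0,0,1,0,0,0,1,0,1,1,0,0,0,0,0,1,0,0,0,0,0,0,1,0,0,0,0,1]
Step 4: insert sz at [12, 29, 32] -> counters=[0,0,1,0,0,0,0,0,0,1,0,0,1,0,0,0,1,0,0,0,1,0,1,1,0,0,0,0,0,2,0,0,1,0,0,0,1,0,0,0,0,1]
Step 5: insert vpl at [16, 32, 40] -> counters=[0,0,1,0,0,0,0,0,0,1,0,0,1,0,0,0,2,0,0,0,1,0,1,1,0,0,0,0,0,2,0,0,2,0,0,0,1,0,0,0,1,1]
Step 6: insert bn at [20, 25, 32] -> counters=[0,0,1,0,0,0,0,0,0,1,0,0,1,0,0,0,2,0,0,0,2,0,1,1,0,1,0,0,0,2,0,0,3,0,0,0,1,0,0,0,1,1]
Step 7: insert n at [0, 5, 28] -> counters=[1,0,1,0,0,1,0,0,0,1,0,0,1,0,0,0,2,0,0,0,2,0,1,1,0,1,0,0,1,2,0,0,3,0,0,0,1,0,0,0,1,1]
Step 8: insert mc at [6, 23, 25] -> counters=[1,0,1,0,0,1,1,0,0,1,0,0,1,0,0,0,2,0,0,0,2,0,1,2,0,2,0,0,1,2,0,0,3,0,0,0,1,0,0,0,1,1]
Step 9: insert adg at [3, 6, 38] -> counters=[1,0,1,1,0,1,2,0,0,1,0,0,1,0,0,0,2,0,0,0,2,0,1,2,0,2,0,0,1,2,0,0,3,0,0,0,1,0,1,0,1,1]
Step 10: insert fiz at [22, 23, 34] -> counters=[1,0,1,1,0,1,2,0,0,1,0,0,1,0,0,0,2,0,0,0,2,0,2,3,0,2,0,0,1,2,0,0,3,0,1,0,1,0,1,0,1,1]
Step 11: insert prs at [7, 13, 41] -> counters=[1,0,1,1,0,1,2,1,0,1,0,0,1,1,0,0,2,0,0,0,2,0,2,3,0,2,0,0,1,2,0,0,3,0,1,0,1,0,1,0,1,2]
Step 12: insert n at [0, 5, 28] -> counters=[2,0,1,1,0,2,2,1,0,1,0,0,1,1,0,0,2,0,0,0,2,0,2,3,0,2,0,0,2,2,0,0,3,0,1,0,1,0,1,0,1,2]
Step 13: insert sz at [12, 29, 32] -> counters=[2,0,1,1,0,2,2,1,0,1,0,0,2,1,0,0,2,0,0,0,2,0,2,3,0,2,0,0,2,3,0,0,4,0,1,0,1,0,1,0,1,2]
Step 14: delete fiz at [22, 23, 34] -> counters=[2,0,1,1,0,2,2,1,0,1,0,0,2,1,0,0,2,0,0,0,2,0,1,2,0,2,0,0,2,3,0,0,4,0,0,0,1,0,1,0,1,2]
Step 15: insert b at [9, 20, 36] -> counters=[2,0,1,1,0,2,2,1,0,2,0,0,2,1,0,0,2,0,0,0,3,0,1,2,0,2,0,0,2,3,0,0,4,0,0,0,2,0,1,0,1,2]
Query fiz: check counters[22]=1 counters[23]=2 counters[34]=0 -> no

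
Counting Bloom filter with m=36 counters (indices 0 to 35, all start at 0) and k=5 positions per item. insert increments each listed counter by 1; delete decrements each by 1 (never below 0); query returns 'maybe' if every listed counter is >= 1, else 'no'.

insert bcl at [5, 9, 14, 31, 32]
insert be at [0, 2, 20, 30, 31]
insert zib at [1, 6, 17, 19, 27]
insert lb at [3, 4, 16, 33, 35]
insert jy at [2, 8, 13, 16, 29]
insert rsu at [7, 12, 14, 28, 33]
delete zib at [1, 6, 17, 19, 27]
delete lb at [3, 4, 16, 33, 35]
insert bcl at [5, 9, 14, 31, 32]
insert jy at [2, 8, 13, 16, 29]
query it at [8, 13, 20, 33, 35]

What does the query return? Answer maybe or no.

Answer: no

Derivation:
Step 1: insert bcl at [5, 9, 14, 31, 32] -> counters=[0,0,0,0,0,1,0,0,0,1,0,0,0,0,1,0,0,0,0,0,0,0,0,0,0,0,0,0,0,0,0,1,1,0,0,0]
Step 2: insert be at [0, 2, 20, 30, 31] -> counters=[1,0,1,0,0,1,0,0,0,1,0,0,0,0,1,0,0,0,0,0,1,0,0,0,0,0,0,0,0,0,1,2,1,0,0,0]
Step 3: insert zib at [1, 6, 17, 19, 27] -> counters=[1,1,1,0,0,1,1,0,0,1,0,0,0,0,1,0,0,1,0,1,1,0,0,0,0,0,0,1,0,0,1,2,1,0,0,0]
Step 4: insert lb at [3, 4, 16, 33, 35] -> counters=[1,1,1,1,1,1,1,0,0,1,0,0,0,0,1,0,1,1,0,1,1,0,0,0,0,0,0,1,0,0,1,2,1,1,0,1]
Step 5: insert jy at [2, 8, 13, 16, 29] -> counters=[1,1,2,1,1,1,1,0,1,1,0,0,0,1,1,0,2,1,0,1,1,0,0,0,0,0,0,1,0,1,1,2,1,1,0,1]
Step 6: insert rsu at [7, 12, 14, 28, 33] -> counters=[1,1,2,1,1,1,1,1,1,1,0,0,1,1,2,0,2,1,0,1,1,0,0,0,0,0,0,1,1,1,1,2,1,2,0,1]
Step 7: delete zib at [1, 6, 17, 19, 27] -> counters=[1,0,2,1,1,1,0,1,1,1,0,0,1,1,2,0,2,0,0,0,1,0,0,0,0,0,0,0,1,1,1,2,1,2,0,1]
Step 8: delete lb at [3, 4, 16, 33, 35] -> counters=[1,0,2,0,0,1,0,1,1,1,0,0,1,1,2,0,1,0,0,0,1,0,0,0,0,0,0,0,1,1,1,2,1,1,0,0]
Step 9: insert bcl at [5, 9, 14, 31, 32] -> counters=[1,0,2,0,0,2,0,1,1,2,0,0,1,1,3,0,1,0,0,0,1,0,0,0,0,0,0,0,1,1,1,3,2,1,0,0]
Step 10: insert jy at [2, 8, 13, 16, 29] -> counters=[1,0,3,0,0,2,0,1,2,2,0,0,1,2,3,0,2,0,0,0,1,0,0,0,0,0,0,0,1,2,1,3,2,1,0,0]
Query it: check counters[8]=2 counters[13]=2 counters[20]=1 counters[33]=1 counters[35]=0 -> no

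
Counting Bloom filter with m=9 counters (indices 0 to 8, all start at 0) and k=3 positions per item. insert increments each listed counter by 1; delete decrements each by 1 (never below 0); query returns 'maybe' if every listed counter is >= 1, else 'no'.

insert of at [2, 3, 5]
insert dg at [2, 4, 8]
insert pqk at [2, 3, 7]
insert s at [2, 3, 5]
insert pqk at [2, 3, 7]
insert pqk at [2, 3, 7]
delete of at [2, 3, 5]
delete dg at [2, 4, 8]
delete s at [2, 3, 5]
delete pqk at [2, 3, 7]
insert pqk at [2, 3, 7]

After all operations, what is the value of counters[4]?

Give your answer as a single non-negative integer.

Answer: 0

Derivation:
Step 1: insert of at [2, 3, 5] -> counters=[0,0,1,1,0,1,0,0,0]
Step 2: insert dg at [2, 4, 8] -> counters=[0,0,2,1,1,1,0,0,1]
Step 3: insert pqk at [2, 3, 7] -> counters=[0,0,3,2,1,1,0,1,1]
Step 4: insert s at [2, 3, 5] -> counters=[0,0,4,3,1,2,0,1,1]
Step 5: insert pqk at [2, 3, 7] -> counters=[0,0,5,4,1,2,0,2,1]
Step 6: insert pqk at [2, 3, 7] -> counters=[0,0,6,5,1,2,0,3,1]
Step 7: delete of at [2, 3, 5] -> counters=[0,0,5,4,1,1,0,3,1]
Step 8: delete dg at [2, 4, 8] -> counters=[0,0,4,4,0,1,0,3,0]
Step 9: delete s at [2, 3, 5] -> counters=[0,0,3,3,0,0,0,3,0]
Step 10: delete pqk at [2, 3, 7] -> counters=[0,0,2,2,0,0,0,2,0]
Step 11: insert pqk at [2, 3, 7] -> counters=[0,0,3,3,0,0,0,3,0]
Final counters=[0,0,3,3,0,0,0,3,0] -> counters[4]=0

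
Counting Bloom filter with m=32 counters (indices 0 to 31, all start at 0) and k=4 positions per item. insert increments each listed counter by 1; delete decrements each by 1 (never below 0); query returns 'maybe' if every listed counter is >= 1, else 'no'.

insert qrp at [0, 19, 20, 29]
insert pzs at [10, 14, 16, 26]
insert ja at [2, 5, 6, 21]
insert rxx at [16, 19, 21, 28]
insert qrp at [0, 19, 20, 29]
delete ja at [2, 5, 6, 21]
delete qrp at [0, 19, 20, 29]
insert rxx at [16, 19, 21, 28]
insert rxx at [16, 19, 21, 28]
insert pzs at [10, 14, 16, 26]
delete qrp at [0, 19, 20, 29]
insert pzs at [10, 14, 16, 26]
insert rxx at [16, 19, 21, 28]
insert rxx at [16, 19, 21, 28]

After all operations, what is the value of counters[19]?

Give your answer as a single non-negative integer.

Step 1: insert qrp at [0, 19, 20, 29] -> counters=[1,0,0,0,0,0,0,0,0,0,0,0,0,0,0,0,0,0,0,1,1,0,0,0,0,0,0,0,0,1,0,0]
Step 2: insert pzs at [10, 14, 16, 26] -> counters=[1,0,0,0,0,0,0,0,0,0,1,0,0,0,1,0,1,0,0,1,1,0,0,0,0,0,1,0,0,1,0,0]
Step 3: insert ja at [2, 5, 6, 21] -> counters=[1,0,1,0,0,1,1,0,0,0,1,0,0,0,1,0,1,0,0,1,1,1,0,0,0,0,1,0,0,1,0,0]
Step 4: insert rxx at [16, 19, 21, 28] -> counters=[1,0,1,0,0,1,1,0,0,0,1,0,0,0,1,0,2,0,0,2,1,2,0,0,0,0,1,0,1,1,0,0]
Step 5: insert qrp at [0, 19, 20, 29] -> counters=[2,0,1,0,0,1,1,0,0,0,1,0,0,0,1,0,2,0,0,3,2,2,0,0,0,0,1,0,1,2,0,0]
Step 6: delete ja at [2, 5, 6, 21] -> counters=[2,0,0,0,0,0,0,0,0,0,1,0,0,0,1,0,2,0,0,3,2,1,0,0,0,0,1,0,1,2,0,0]
Step 7: delete qrp at [0, 19, 20, 29] -> counters=[1,0,0,0,0,0,0,0,0,0,1,0,0,0,1,0,2,0,0,2,1,1,0,0,0,0,1,0,1,1,0,0]
Step 8: insert rxx at [16, 19, 21, 28] -> counters=[1,0,0,0,0,0,0,0,0,0,1,0,0,0,1,0,3,0,0,3,1,2,0,0,0,0,1,0,2,1,0,0]
Step 9: insert rxx at [16, 19, 21, 28] -> counters=[1,0,0,0,0,0,0,0,0,0,1,0,0,0,1,0,4,0,0,4,1,3,0,0,0,0,1,0,3,1,0,0]
Step 10: insert pzs at [10, 14, 16, 26] -> counters=[1,0,0,0,0,0,0,0,0,0,2,0,0,0,2,0,5,0,0,4,1,3,0,0,0,0,2,0,3,1,0,0]
Step 11: delete qrp at [0, 19, 20, 29] -> counters=[0,0,0,0,0,0,0,0,0,0,2,0,0,0,2,0,5,0,0,3,0,3,0,0,0,0,2,0,3,0,0,0]
Step 12: insert pzs at [10, 14, 16, 26] -> counters=[0,0,0,0,0,0,0,0,0,0,3,0,0,0,3,0,6,0,0,3,0,3,0,0,0,0,3,0,3,0,0,0]
Step 13: insert rxx at [16, 19, 21, 28] -> counters=[0,0,0,0,0,0,0,0,0,0,3,0,0,0,3,0,7,0,0,4,0,4,0,0,0,0,3,0,4,0,0,0]
Step 14: insert rxx at [16, 19, 21, 28] -> counters=[0,0,0,0,0,0,0,0,0,0,3,0,0,0,3,0,8,0,0,5,0,5,0,0,0,0,3,0,5,0,0,0]
Final counters=[0,0,0,0,0,0,0,0,0,0,3,0,0,0,3,0,8,0,0,5,0,5,0,0,0,0,3,0,5,0,0,0] -> counters[19]=5

Answer: 5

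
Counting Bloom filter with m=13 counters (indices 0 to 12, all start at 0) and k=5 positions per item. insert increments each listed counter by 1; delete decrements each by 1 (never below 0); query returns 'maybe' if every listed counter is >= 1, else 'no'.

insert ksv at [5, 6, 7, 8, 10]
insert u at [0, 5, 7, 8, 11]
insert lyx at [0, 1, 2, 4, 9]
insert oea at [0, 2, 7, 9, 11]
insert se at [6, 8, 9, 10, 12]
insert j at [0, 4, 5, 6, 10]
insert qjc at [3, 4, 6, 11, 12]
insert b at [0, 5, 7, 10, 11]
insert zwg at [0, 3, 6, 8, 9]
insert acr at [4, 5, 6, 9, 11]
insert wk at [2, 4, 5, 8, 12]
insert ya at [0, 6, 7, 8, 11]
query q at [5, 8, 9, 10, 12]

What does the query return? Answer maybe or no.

Step 1: insert ksv at [5, 6, 7, 8, 10] -> counters=[0,0,0,0,0,1,1,1,1,0,1,0,0]
Step 2: insert u at [0, 5, 7, 8, 11] -> counters=[1,0,0,0,0,2,1,2,2,0,1,1,0]
Step 3: insert lyx at [0, 1, 2, 4, 9] -> counters=[2,1,1,0,1,2,1,2,2,1,1,1,0]
Step 4: insert oea at [0, 2, 7, 9, 11] -> counters=[3,1,2,0,1,2,1,3,2,2,1,2,0]
Step 5: insert se at [6, 8, 9, 10, 12] -> counters=[3,1,2,0,1,2,2,3,3,3,2,2,1]
Step 6: insert j at [0, 4, 5, 6, 10] -> counters=[4,1,2,0,2,3,3,3,3,3,3,2,1]
Step 7: insert qjc at [3, 4, 6, 11, 12] -> counters=[4,1,2,1,3,3,4,3,3,3,3,3,2]
Step 8: insert b at [0, 5, 7, 10, 11] -> counters=[5,1,2,1,3,4,4,4,3,3,4,4,2]
Step 9: insert zwg at [0, 3, 6, 8, 9] -> counters=[6,1,2,2,3,4,5,4,4,4,4,4,2]
Step 10: insert acr at [4, 5, 6, 9, 11] -> counters=[6,1,2,2,4,5,6,4,4,5,4,5,2]
Step 11: insert wk at [2, 4, 5, 8, 12] -> counters=[6,1,3,2,5,6,6,4,5,5,4,5,3]
Step 12: insert ya at [0, 6, 7, 8, 11] -> counters=[7,1,3,2,5,6,7,5,6,5,4,6,3]
Query q: check counters[5]=6 counters[8]=6 counters[9]=5 counters[10]=4 counters[12]=3 -> maybe

Answer: maybe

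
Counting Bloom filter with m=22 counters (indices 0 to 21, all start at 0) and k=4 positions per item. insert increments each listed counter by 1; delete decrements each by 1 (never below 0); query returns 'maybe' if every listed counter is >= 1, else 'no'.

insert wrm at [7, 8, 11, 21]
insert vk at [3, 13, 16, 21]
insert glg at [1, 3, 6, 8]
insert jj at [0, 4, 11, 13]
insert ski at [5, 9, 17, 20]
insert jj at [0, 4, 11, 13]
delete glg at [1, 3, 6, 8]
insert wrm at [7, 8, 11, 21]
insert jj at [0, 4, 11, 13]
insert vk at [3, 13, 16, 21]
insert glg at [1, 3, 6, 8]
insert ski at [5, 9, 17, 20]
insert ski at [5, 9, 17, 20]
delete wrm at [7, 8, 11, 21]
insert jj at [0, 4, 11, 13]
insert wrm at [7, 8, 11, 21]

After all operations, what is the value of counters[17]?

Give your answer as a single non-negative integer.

Step 1: insert wrm at [7, 8, 11, 21] -> counters=[0,0,0,0,0,0,0,1,1,0,0,1,0,0,0,0,0,0,0,0,0,1]
Step 2: insert vk at [3, 13, 16, 21] -> counters=[0,0,0,1,0,0,0,1,1,0,0,1,0,1,0,0,1,0,0,0,0,2]
Step 3: insert glg at [1, 3, 6, 8] -> counters=[0,1,0,2,0,0,1,1,2,0,0,1,0,1,0,0,1,0,0,0,0,2]
Step 4: insert jj at [0, 4, 11, 13] -> counters=[1,1,0,2,1,0,1,1,2,0,0,2,0,2,0,0,1,0,0,0,0,2]
Step 5: insert ski at [5, 9, 17, 20] -> counters=[1,1,0,2,1,1,1,1,2,1,0,2,0,2,0,0,1,1,0,0,1,2]
Step 6: insert jj at [0, 4, 11, 13] -> counters=[2,1,0,2,2,1,1,1,2,1,0,3,0,3,0,0,1,1,0,0,1,2]
Step 7: delete glg at [1, 3, 6, 8] -> counters=[2,0,0,1,2,1,0,1,1,1,0,3,0,3,0,0,1,1,0,0,1,2]
Step 8: insert wrm at [7, 8, 11, 21] -> counters=[2,0,0,1,2,1,0,2,2,1,0,4,0,3,0,0,1,1,0,0,1,3]
Step 9: insert jj at [0, 4, 11, 13] -> counters=[3,0,0,1,3,1,0,2,2,1,0,5,0,4,0,0,1,1,0,0,1,3]
Step 10: insert vk at [3, 13, 16, 21] -> counters=[3,0,0,2,3,1,0,2,2,1,0,5,0,5,0,0,2,1,0,0,1,4]
Step 11: insert glg at [1, 3, 6, 8] -> counters=[3,1,0,3,3,1,1,2,3,1,0,5,0,5,0,0,2,1,0,0,1,4]
Step 12: insert ski at [5, 9, 17, 20] -> counters=[3,1,0,3,3,2,1,2,3,2,0,5,0,5,0,0,2,2,0,0,2,4]
Step 13: insert ski at [5, 9, 17, 20] -> counters=[3,1,0,3,3,3,1,2,3,3,0,5,0,5,0,0,2,3,0,0,3,4]
Step 14: delete wrm at [7, 8, 11, 21] -> counters=[3,1,0,3,3,3,1,1,2,3,0,4,0,5,0,0,2,3,0,0,3,3]
Step 15: insert jj at [0, 4, 11, 13] -> counters=[4,1,0,3,4,3,1,1,2,3,0,5,0,6,0,0,2,3,0,0,3,3]
Step 16: insert wrm at [7, 8, 11, 21] -> counters=[4,1,0,3,4,3,1,2,3,3,0,6,0,6,0,0,2,3,0,0,3,4]
Final counters=[4,1,0,3,4,3,1,2,3,3,0,6,0,6,0,0,2,3,0,0,3,4] -> counters[17]=3

Answer: 3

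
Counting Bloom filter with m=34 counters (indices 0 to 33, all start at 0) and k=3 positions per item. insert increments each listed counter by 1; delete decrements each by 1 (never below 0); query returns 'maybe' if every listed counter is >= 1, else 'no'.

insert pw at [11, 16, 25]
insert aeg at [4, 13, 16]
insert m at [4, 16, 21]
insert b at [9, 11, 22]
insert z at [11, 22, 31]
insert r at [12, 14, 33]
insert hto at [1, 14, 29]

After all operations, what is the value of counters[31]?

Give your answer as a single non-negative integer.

Answer: 1

Derivation:
Step 1: insert pw at [11, 16, 25] -> counters=[0,0,0,0,0,0,0,0,0,0,0,1,0,0,0,0,1,0,0,0,0,0,0,0,0,1,0,0,0,0,0,0,0,0]
Step 2: insert aeg at [4, 13, 16] -> counters=[0,0,0,0,1,0,0,0,0,0,0,1,0,1,0,0,2,0,0,0,0,0,0,0,0,1,0,0,0,0,0,0,0,0]
Step 3: insert m at [4, 16, 21] -> counters=[0,0,0,0,2,0,0,0,0,0,0,1,0,1,0,0,3,0,0,0,0,1,0,0,0,1,0,0,0,0,0,0,0,0]
Step 4: insert b at [9, 11, 22] -> counters=[0,0,0,0,2,0,0,0,0,1,0,2,0,1,0,0,3,0,0,0,0,1,1,0,0,1,0,0,0,0,0,0,0,0]
Step 5: insert z at [11, 22, 31] -> counters=[0,0,0,0,2,0,0,0,0,1,0,3,0,1,0,0,3,0,0,0,0,1,2,0,0,1,0,0,0,0,0,1,0,0]
Step 6: insert r at [12, 14, 33] -> counters=[0,0,0,0,2,0,0,0,0,1,0,3,1,1,1,0,3,0,0,0,0,1,2,0,0,1,0,0,0,0,0,1,0,1]
Step 7: insert hto at [1, 14, 29] -> counters=[0,1,0,0,2,0,0,0,0,1,0,3,1,1,2,0,3,0,0,0,0,1,2,0,0,1,0,0,0,1,0,1,0,1]
Final counters=[0,1,0,0,2,0,0,0,0,1,0,3,1,1,2,0,3,0,0,0,0,1,2,0,0,1,0,0,0,1,0,1,0,1] -> counters[31]=1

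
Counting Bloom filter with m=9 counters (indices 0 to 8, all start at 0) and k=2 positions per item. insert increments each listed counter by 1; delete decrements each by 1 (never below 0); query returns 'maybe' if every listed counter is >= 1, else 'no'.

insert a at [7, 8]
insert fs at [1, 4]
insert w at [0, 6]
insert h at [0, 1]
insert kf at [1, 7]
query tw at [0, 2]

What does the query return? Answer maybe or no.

Step 1: insert a at [7, 8] -> counters=[0,0,0,0,0,0,0,1,1]
Step 2: insert fs at [1, 4] -> counters=[0,1,0,0,1,0,0,1,1]
Step 3: insert w at [0, 6] -> counters=[1,1,0,0,1,0,1,1,1]
Step 4: insert h at [0, 1] -> counters=[2,2,0,0,1,0,1,1,1]
Step 5: insert kf at [1, 7] -> counters=[2,3,0,0,1,0,1,2,1]
Query tw: check counters[0]=2 counters[2]=0 -> no

Answer: no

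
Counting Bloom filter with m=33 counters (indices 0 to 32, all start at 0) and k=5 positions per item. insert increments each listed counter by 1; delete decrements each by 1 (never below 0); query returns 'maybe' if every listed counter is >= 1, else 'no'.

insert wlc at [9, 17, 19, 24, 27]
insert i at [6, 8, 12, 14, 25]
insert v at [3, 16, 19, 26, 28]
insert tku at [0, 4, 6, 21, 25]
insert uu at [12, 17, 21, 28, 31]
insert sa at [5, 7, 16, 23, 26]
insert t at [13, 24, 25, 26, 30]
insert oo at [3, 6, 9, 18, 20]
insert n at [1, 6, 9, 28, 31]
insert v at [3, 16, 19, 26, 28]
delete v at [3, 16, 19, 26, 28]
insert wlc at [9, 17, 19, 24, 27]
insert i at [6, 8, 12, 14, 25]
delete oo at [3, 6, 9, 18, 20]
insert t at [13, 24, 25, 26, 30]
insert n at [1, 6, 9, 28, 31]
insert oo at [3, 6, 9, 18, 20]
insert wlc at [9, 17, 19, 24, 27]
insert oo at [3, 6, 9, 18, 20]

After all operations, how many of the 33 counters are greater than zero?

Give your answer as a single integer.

Answer: 26

Derivation:
Step 1: insert wlc at [9, 17, 19, 24, 27] -> counters=[0,0,0,0,0,0,0,0,0,1,0,0,0,0,0,0,0,1,0,1,0,0,0,0,1,0,0,1,0,0,0,0,0]
Step 2: insert i at [6, 8, 12, 14, 25] -> counters=[0,0,0,0,0,0,1,0,1,1,0,0,1,0,1,0,0,1,0,1,0,0,0,0,1,1,0,1,0,0,0,0,0]
Step 3: insert v at [3, 16, 19, 26, 28] -> counters=[0,0,0,1,0,0,1,0,1,1,0,0,1,0,1,0,1,1,0,2,0,0,0,0,1,1,1,1,1,0,0,0,0]
Step 4: insert tku at [0, 4, 6, 21, 25] -> counters=[1,0,0,1,1,0,2,0,1,1,0,0,1,0,1,0,1,1,0,2,0,1,0,0,1,2,1,1,1,0,0,0,0]
Step 5: insert uu at [12, 17, 21, 28, 31] -> counters=[1,0,0,1,1,0,2,0,1,1,0,0,2,0,1,0,1,2,0,2,0,2,0,0,1,2,1,1,2,0,0,1,0]
Step 6: insert sa at [5, 7, 16, 23, 26] -> counters=[1,0,0,1,1,1,2,1,1,1,0,0,2,0,1,0,2,2,0,2,0,2,0,1,1,2,2,1,2,0,0,1,0]
Step 7: insert t at [13, 24, 25, 26, 30] -> counters=[1,0,0,1,1,1,2,1,1,1,0,0,2,1,1,0,2,2,0,2,0,2,0,1,2,3,3,1,2,0,1,1,0]
Step 8: insert oo at [3, 6, 9, 18, 20] -> counters=[1,0,0,2,1,1,3,1,1,2,0,0,2,1,1,0,2,2,1,2,1,2,0,1,2,3,3,1,2,0,1,1,0]
Step 9: insert n at [1, 6, 9, 28, 31] -> counters=[1,1,0,2,1,1,4,1,1,3,0,0,2,1,1,0,2,2,1,2,1,2,0,1,2,3,3,1,3,0,1,2,0]
Step 10: insert v at [3, 16, 19, 26, 28] -> counters=[1,1,0,3,1,1,4,1,1,3,0,0,2,1,1,0,3,2,1,3,1,2,0,1,2,3,4,1,4,0,1,2,0]
Step 11: delete v at [3, 16, 19, 26, 28] -> counters=[1,1,0,2,1,1,4,1,1,3,0,0,2,1,1,0,2,2,1,2,1,2,0,1,2,3,3,1,3,0,1,2,0]
Step 12: insert wlc at [9, 17, 19, 24, 27] -> counters=[1,1,0,2,1,1,4,1,1,4,0,0,2,1,1,0,2,3,1,3,1,2,0,1,3,3,3,2,3,0,1,2,0]
Step 13: insert i at [6, 8, 12, 14, 25] -> counters=[1,1,0,2,1,1,5,1,2,4,0,0,3,1,2,0,2,3,1,3,1,2,0,1,3,4,3,2,3,0,1,2,0]
Step 14: delete oo at [3, 6, 9, 18, 20] -> counters=[1,1,0,1,1,1,4,1,2,3,0,0,3,1,2,0,2,3,0,3,0,2,0,1,3,4,3,2,3,0,1,2,0]
Step 15: insert t at [13, 24, 25, 26, 30] -> counters=[1,1,0,1,1,1,4,1,2,3,0,0,3,2,2,0,2,3,0,3,0,2,0,1,4,5,4,2,3,0,2,2,0]
Step 16: insert n at [1, 6, 9, 28, 31] -> counters=[1,2,0,1,1,1,5,1,2,4,0,0,3,2,2,0,2,3,0,3,0,2,0,1,4,5,4,2,4,0,2,3,0]
Step 17: insert oo at [3, 6, 9, 18, 20] -> counters=[1,2,0,2,1,1,6,1,2,5,0,0,3,2,2,0,2,3,1,3,1,2,0,1,4,5,4,2,4,0,2,3,0]
Step 18: insert wlc at [9, 17, 19, 24, 27] -> counters=[1,2,0,2,1,1,6,1,2,6,0,0,3,2,2,0,2,4,1,4,1,2,0,1,5,5,4,3,4,0,2,3,0]
Step 19: insert oo at [3, 6, 9, 18, 20] -> counters=[1,2,0,3,1,1,7,1,2,7,0,0,3,2,2,0,2,4,2,4,2,2,0,1,5,5,4,3,4,0,2,3,0]
Final counters=[1,2,0,3,1,1,7,1,2,7,0,0,3,2,2,0,2,4,2,4,2,2,0,1,5,5,4,3,4,0,2,3,0] -> 26 nonzero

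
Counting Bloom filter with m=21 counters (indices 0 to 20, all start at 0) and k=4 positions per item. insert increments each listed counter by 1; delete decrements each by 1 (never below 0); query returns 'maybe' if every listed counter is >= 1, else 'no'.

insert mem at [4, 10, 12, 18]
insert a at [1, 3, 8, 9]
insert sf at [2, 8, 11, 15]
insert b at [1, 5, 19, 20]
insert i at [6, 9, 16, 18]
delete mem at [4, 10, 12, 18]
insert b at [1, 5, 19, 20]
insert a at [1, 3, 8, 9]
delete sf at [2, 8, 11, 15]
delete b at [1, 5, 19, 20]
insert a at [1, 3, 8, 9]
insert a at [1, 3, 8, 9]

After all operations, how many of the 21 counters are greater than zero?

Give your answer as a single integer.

Step 1: insert mem at [4, 10, 12, 18] -> counters=[0,0,0,0,1,0,0,0,0,0,1,0,1,0,0,0,0,0,1,0,0]
Step 2: insert a at [1, 3, 8, 9] -> counters=[0,1,0,1,1,0,0,0,1,1,1,0,1,0,0,0,0,0,1,0,0]
Step 3: insert sf at [2, 8, 11, 15] -> counters=[0,1,1,1,1,0,0,0,2,1,1,1,1,0,0,1,0,0,1,0,0]
Step 4: insert b at [1, 5, 19, 20] -> counters=[0,2,1,1,1,1,0,0,2,1,1,1,1,0,0,1,0,0,1,1,1]
Step 5: insert i at [6, 9, 16, 18] -> counters=[0,2,1,1,1,1,1,0,2,2,1,1,1,0,0,1,1,0,2,1,1]
Step 6: delete mem at [4, 10, 12, 18] -> counters=[0,2,1,1,0,1,1,0,2,2,0,1,0,0,0,1,1,0,1,1,1]
Step 7: insert b at [1, 5, 19, 20] -> counters=[0,3,1,1,0,2,1,0,2,2,0,1,0,0,0,1,1,0,1,2,2]
Step 8: insert a at [1, 3, 8, 9] -> counters=[0,4,1,2,0,2,1,0,3,3,0,1,0,0,0,1,1,0,1,2,2]
Step 9: delete sf at [2, 8, 11, 15] -> counters=[0,4,0,2,0,2,1,0,2,3,0,0,0,0,0,0,1,0,1,2,2]
Step 10: delete b at [1, 5, 19, 20] -> counters=[0,3,0,2,0,1,1,0,2,3,0,0,0,0,0,0,1,0,1,1,1]
Step 11: insert a at [1, 3, 8, 9] -> counters=[0,4,0,3,0,1,1,0,3,4,0,0,0,0,0,0,1,0,1,1,1]
Step 12: insert a at [1, 3, 8, 9] -> counters=[0,5,0,4,0,1,1,0,4,5,0,0,0,0,0,0,1,0,1,1,1]
Final counters=[0,5,0,4,0,1,1,0,4,5,0,0,0,0,0,0,1,0,1,1,1] -> 10 nonzero

Answer: 10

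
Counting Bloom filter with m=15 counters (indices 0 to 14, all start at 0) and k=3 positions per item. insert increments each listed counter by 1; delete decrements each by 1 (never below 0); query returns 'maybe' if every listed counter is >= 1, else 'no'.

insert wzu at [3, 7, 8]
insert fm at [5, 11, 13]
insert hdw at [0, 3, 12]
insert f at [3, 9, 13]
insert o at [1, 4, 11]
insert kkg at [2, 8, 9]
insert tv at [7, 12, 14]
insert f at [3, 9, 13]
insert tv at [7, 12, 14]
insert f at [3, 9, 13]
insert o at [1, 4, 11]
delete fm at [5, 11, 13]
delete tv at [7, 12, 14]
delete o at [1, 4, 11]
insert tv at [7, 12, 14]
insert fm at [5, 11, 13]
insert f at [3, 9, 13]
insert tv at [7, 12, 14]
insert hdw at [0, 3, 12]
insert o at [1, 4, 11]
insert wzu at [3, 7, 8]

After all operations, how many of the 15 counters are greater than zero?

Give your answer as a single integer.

Step 1: insert wzu at [3, 7, 8] -> counters=[0,0,0,1,0,0,0,1,1,0,0,0,0,0,0]
Step 2: insert fm at [5, 11, 13] -> counters=[0,0,0,1,0,1,0,1,1,0,0,1,0,1,0]
Step 3: insert hdw at [0, 3, 12] -> counters=[1,0,0,2,0,1,0,1,1,0,0,1,1,1,0]
Step 4: insert f at [3, 9, 13] -> counters=[1,0,0,3,0,1,0,1,1,1,0,1,1,2,0]
Step 5: insert o at [1, 4, 11] -> counters=[1,1,0,3,1,1,0,1,1,1,0,2,1,2,0]
Step 6: insert kkg at [2, 8, 9] -> counters=[1,1,1,3,1,1,0,1,2,2,0,2,1,2,0]
Step 7: insert tv at [7, 12, 14] -> counters=[1,1,1,3,1,1,0,2,2,2,0,2,2,2,1]
Step 8: insert f at [3, 9, 13] -> counters=[1,1,1,4,1,1,0,2,2,3,0,2,2,3,1]
Step 9: insert tv at [7, 12, 14] -> counters=[1,1,1,4,1,1,0,3,2,3,0,2,3,3,2]
Step 10: insert f at [3, 9, 13] -> counters=[1,1,1,5,1,1,0,3,2,4,0,2,3,4,2]
Step 11: insert o at [1, 4, 11] -> counters=[1,2,1,5,2,1,0,3,2,4,0,3,3,4,2]
Step 12: delete fm at [5, 11, 13] -> counters=[1,2,1,5,2,0,0,3,2,4,0,2,3,3,2]
Step 13: delete tv at [7, 12, 14] -> counters=[1,2,1,5,2,0,0,2,2,4,0,2,2,3,1]
Step 14: delete o at [1, 4, 11] -> counters=[1,1,1,5,1,0,0,2,2,4,0,1,2,3,1]
Step 15: insert tv at [7, 12, 14] -> counters=[1,1,1,5,1,0,0,3,2,4,0,1,3,3,2]
Step 16: insert fm at [5, 11, 13] -> counters=[1,1,1,5,1,1,0,3,2,4,0,2,3,4,2]
Step 17: insert f at [3, 9, 13] -> counters=[1,1,1,6,1,1,0,3,2,5,0,2,3,5,2]
Step 18: insert tv at [7, 12, 14] -> counters=[1,1,1,6,1,1,0,4,2,5,0,2,4,5,3]
Step 19: insert hdw at [0, 3, 12] -> counters=[2,1,1,7,1,1,0,4,2,5,0,2,5,5,3]
Step 20: insert o at [1, 4, 11] -> counters=[2,2,1,7,2,1,0,4,2,5,0,3,5,5,3]
Step 21: insert wzu at [3, 7, 8] -> counters=[2,2,1,8,2,1,0,5,3,5,0,3,5,5,3]
Final counters=[2,2,1,8,2,1,0,5,3,5,0,3,5,5,3] -> 13 nonzero

Answer: 13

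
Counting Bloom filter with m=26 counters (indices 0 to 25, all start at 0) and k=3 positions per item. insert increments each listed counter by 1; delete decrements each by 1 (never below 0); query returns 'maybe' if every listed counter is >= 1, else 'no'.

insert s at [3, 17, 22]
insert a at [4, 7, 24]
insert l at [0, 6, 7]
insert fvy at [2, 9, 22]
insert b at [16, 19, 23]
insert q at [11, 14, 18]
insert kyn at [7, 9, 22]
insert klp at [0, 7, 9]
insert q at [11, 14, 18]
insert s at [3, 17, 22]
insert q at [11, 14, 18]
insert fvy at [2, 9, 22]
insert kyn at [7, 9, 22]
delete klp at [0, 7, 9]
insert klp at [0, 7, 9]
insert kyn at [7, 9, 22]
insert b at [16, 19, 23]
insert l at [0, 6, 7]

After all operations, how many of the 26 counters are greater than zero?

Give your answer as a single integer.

Step 1: insert s at [3, 17, 22] -> counters=[0,0,0,1,0,0,0,0,0,0,0,0,0,0,0,0,0,1,0,0,0,0,1,0,0,0]
Step 2: insert a at [4, 7, 24] -> counters=[0,0,0,1,1,0,0,1,0,0,0,0,0,0,0,0,0,1,0,0,0,0,1,0,1,0]
Step 3: insert l at [0, 6, 7] -> counters=[1,0,0,1,1,0,1,2,0,0,0,0,0,0,0,0,0,1,0,0,0,0,1,0,1,0]
Step 4: insert fvy at [2, 9, 22] -> counters=[1,0,1,1,1,0,1,2,0,1,0,0,0,0,0,0,0,1,0,0,0,0,2,0,1,0]
Step 5: insert b at [16, 19, 23] -> counters=[1,0,1,1,1,0,1,2,0,1,0,0,0,0,0,0,1,1,0,1,0,0,2,1,1,0]
Step 6: insert q at [11, 14, 18] -> counters=[1,0,1,1,1,0,1,2,0,1,0,1,0,0,1,0,1,1,1,1,0,0,2,1,1,0]
Step 7: insert kyn at [7, 9, 22] -> counters=[1,0,1,1,1,0,1,3,0,2,0,1,0,0,1,0,1,1,1,1,0,0,3,1,1,0]
Step 8: insert klp at [0, 7, 9] -> counters=[2,0,1,1,1,0,1,4,0,3,0,1,0,0,1,0,1,1,1,1,0,0,3,1,1,0]
Step 9: insert q at [11, 14, 18] -> counters=[2,0,1,1,1,0,1,4,0,3,0,2,0,0,2,0,1,1,2,1,0,0,3,1,1,0]
Step 10: insert s at [3, 17, 22] -> counters=[2,0,1,2,1,0,1,4,0,3,0,2,0,0,2,0,1,2,2,1,0,0,4,1,1,0]
Step 11: insert q at [11, 14, 18] -> counters=[2,0,1,2,1,0,1,4,0,3,0,3,0,0,3,0,1,2,3,1,0,0,4,1,1,0]
Step 12: insert fvy at [2, 9, 22] -> counters=[2,0,2,2,1,0,1,4,0,4,0,3,0,0,3,0,1,2,3,1,0,0,5,1,1,0]
Step 13: insert kyn at [7, 9, 22] -> counters=[2,0,2,2,1,0,1,5,0,5,0,3,0,0,3,0,1,2,3,1,0,0,6,1,1,0]
Step 14: delete klp at [0, 7, 9] -> counters=[1,0,2,2,1,0,1,4,0,4,0,3,0,0,3,0,1,2,3,1,0,0,6,1,1,0]
Step 15: insert klp at [0, 7, 9] -> counters=[2,0,2,2,1,0,1,5,0,5,0,3,0,0,3,0,1,2,3,1,0,0,6,1,1,0]
Step 16: insert kyn at [7, 9, 22] -> counters=[2,0,2,2,1,0,1,6,0,6,0,3,0,0,3,0,1,2,3,1,0,0,7,1,1,0]
Step 17: insert b at [16, 19, 23] -> counters=[2,0,2,2,1,0,1,6,0,6,0,3,0,0,3,0,2,2,3,2,0,0,7,2,1,0]
Step 18: insert l at [0, 6, 7] -> counters=[3,0,2,2,1,0,2,7,0,6,0,3,0,0,3,0,2,2,3,2,0,0,7,2,1,0]
Final counters=[3,0,2,2,1,0,2,7,0,6,0,3,0,0,3,0,2,2,3,2,0,0,7,2,1,0] -> 16 nonzero

Answer: 16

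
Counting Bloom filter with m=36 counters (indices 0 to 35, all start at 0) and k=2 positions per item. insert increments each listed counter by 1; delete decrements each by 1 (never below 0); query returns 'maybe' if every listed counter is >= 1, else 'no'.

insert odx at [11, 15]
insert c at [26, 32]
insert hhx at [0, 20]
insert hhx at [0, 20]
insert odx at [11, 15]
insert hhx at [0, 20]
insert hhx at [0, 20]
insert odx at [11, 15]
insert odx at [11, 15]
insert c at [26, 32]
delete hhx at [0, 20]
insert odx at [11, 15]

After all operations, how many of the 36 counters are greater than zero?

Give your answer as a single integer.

Step 1: insert odx at [11, 15] -> counters=[0,0,0,0,0,0,0,0,0,0,0,1,0,0,0,1,0,0,0,0,0,0,0,0,0,0,0,0,0,0,0,0,0,0,0,0]
Step 2: insert c at [26, 32] -> counters=[0,0,0,0,0,0,0,0,0,0,0,1,0,0,0,1,0,0,0,0,0,0,0,0,0,0,1,0,0,0,0,0,1,0,0,0]
Step 3: insert hhx at [0, 20] -> counters=[1,0,0,0,0,0,0,0,0,0,0,1,0,0,0,1,0,0,0,0,1,0,0,0,0,0,1,0,0,0,0,0,1,0,0,0]
Step 4: insert hhx at [0, 20] -> counters=[2,0,0,0,0,0,0,0,0,0,0,1,0,0,0,1,0,0,0,0,2,0,0,0,0,0,1,0,0,0,0,0,1,0,0,0]
Step 5: insert odx at [11, 15] -> counters=[2,0,0,0,0,0,0,0,0,0,0,2,0,0,0,2,0,0,0,0,2,0,0,0,0,0,1,0,0,0,0,0,1,0,0,0]
Step 6: insert hhx at [0, 20] -> counters=[3,0,0,0,0,0,0,0,0,0,0,2,0,0,0,2,0,0,0,0,3,0,0,0,0,0,1,0,0,0,0,0,1,0,0,0]
Step 7: insert hhx at [0, 20] -> counters=[4,0,0,0,0,0,0,0,0,0,0,2,0,0,0,2,0,0,0,0,4,0,0,0,0,0,1,0,0,0,0,0,1,0,0,0]
Step 8: insert odx at [11, 15] -> counters=[4,0,0,0,0,0,0,0,0,0,0,3,0,0,0,3,0,0,0,0,4,0,0,0,0,0,1,0,0,0,0,0,1,0,0,0]
Step 9: insert odx at [11, 15] -> counters=[4,0,0,0,0,0,0,0,0,0,0,4,0,0,0,4,0,0,0,0,4,0,0,0,0,0,1,0,0,0,0,0,1,0,0,0]
Step 10: insert c at [26, 32] -> counters=[4,0,0,0,0,0,0,0,0,0,0,4,0,0,0,4,0,0,0,0,4,0,0,0,0,0,2,0,0,0,0,0,2,0,0,0]
Step 11: delete hhx at [0, 20] -> counters=[3,0,0,0,0,0,0,0,0,0,0,4,0,0,0,4,0,0,0,0,3,0,0,0,0,0,2,0,0,0,0,0,2,0,0,0]
Step 12: insert odx at [11, 15] -> counters=[3,0,0,0,0,0,0,0,0,0,0,5,0,0,0,5,0,0,0,0,3,0,0,0,0,0,2,0,0,0,0,0,2,0,0,0]
Final counters=[3,0,0,0,0,0,0,0,0,0,0,5,0,0,0,5,0,0,0,0,3,0,0,0,0,0,2,0,0,0,0,0,2,0,0,0] -> 6 nonzero

Answer: 6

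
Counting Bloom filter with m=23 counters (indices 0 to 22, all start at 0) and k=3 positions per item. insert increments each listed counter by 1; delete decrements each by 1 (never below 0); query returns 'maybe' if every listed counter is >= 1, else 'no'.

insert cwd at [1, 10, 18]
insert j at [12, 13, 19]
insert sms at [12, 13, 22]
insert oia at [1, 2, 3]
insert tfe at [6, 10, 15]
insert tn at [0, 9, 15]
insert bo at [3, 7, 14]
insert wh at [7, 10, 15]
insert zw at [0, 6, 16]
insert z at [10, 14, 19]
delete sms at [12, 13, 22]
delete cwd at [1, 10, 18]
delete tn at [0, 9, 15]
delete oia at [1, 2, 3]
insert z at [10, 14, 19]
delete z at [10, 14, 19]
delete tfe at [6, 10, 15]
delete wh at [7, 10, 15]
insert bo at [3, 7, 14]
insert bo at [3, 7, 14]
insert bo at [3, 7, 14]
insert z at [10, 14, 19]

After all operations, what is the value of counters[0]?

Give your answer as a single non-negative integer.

Step 1: insert cwd at [1, 10, 18] -> counters=[0,1,0,0,0,0,0,0,0,0,1,0,0,0,0,0,0,0,1,0,0,0,0]
Step 2: insert j at [12, 13, 19] -> counters=[0,1,0,0,0,0,0,0,0,0,1,0,1,1,0,0,0,0,1,1,0,0,0]
Step 3: insert sms at [12, 13, 22] -> counters=[0,1,0,0,0,0,0,0,0,0,1,0,2,2,0,0,0,0,1,1,0,0,1]
Step 4: insert oia at [1, 2, 3] -> counters=[0,2,1,1,0,0,0,0,0,0,1,0,2,2,0,0,0,0,1,1,0,0,1]
Step 5: insert tfe at [6, 10, 15] -> counters=[0,2,1,1,0,0,1,0,0,0,2,0,2,2,0,1,0,0,1,1,0,0,1]
Step 6: insert tn at [0, 9, 15] -> counters=[1,2,1,1,0,0,1,0,0,1,2,0,2,2,0,2,0,0,1,1,0,0,1]
Step 7: insert bo at [3, 7, 14] -> counters=[1,2,1,2,0,0,1,1,0,1,2,0,2,2,1,2,0,0,1,1,0,0,1]
Step 8: insert wh at [7, 10, 15] -> counters=[1,2,1,2,0,0,1,2,0,1,3,0,2,2,1,3,0,0,1,1,0,0,1]
Step 9: insert zw at [0, 6, 16] -> counters=[2,2,1,2,0,0,2,2,0,1,3,0,2,2,1,3,1,0,1,1,0,0,1]
Step 10: insert z at [10, 14, 19] -> counters=[2,2,1,2,0,0,2,2,0,1,4,0,2,2,2,3,1,0,1,2,0,0,1]
Step 11: delete sms at [12, 13, 22] -> counters=[2,2,1,2,0,0,2,2,0,1,4,0,1,1,2,3,1,0,1,2,0,0,0]
Step 12: delete cwd at [1, 10, 18] -> counters=[2,1,1,2,0,0,2,2,0,1,3,0,1,1,2,3,1,0,0,2,0,0,0]
Step 13: delete tn at [0, 9, 15] -> counters=[1,1,1,2,0,0,2,2,0,0,3,0,1,1,2,2,1,0,0,2,0,0,0]
Step 14: delete oia at [1, 2, 3] -> counters=[1,0,0,1,0,0,2,2,0,0,3,0,1,1,2,2,1,0,0,2,0,0,0]
Step 15: insert z at [10, 14, 19] -> counters=[1,0,0,1,0,0,2,2,0,0,4,0,1,1,3,2,1,0,0,3,0,0,0]
Step 16: delete z at [10, 14, 19] -> counters=[1,0,0,1,0,0,2,2,0,0,3,0,1,1,2,2,1,0,0,2,0,0,0]
Step 17: delete tfe at [6, 10, 15] -> counters=[1,0,0,1,0,0,1,2,0,0,2,0,1,1,2,1,1,0,0,2,0,0,0]
Step 18: delete wh at [7, 10, 15] -> counters=[1,0,0,1,0,0,1,1,0,0,1,0,1,1,2,0,1,0,0,2,0,0,0]
Step 19: insert bo at [3, 7, 14] -> counters=[1,0,0,2,0,0,1,2,0,0,1,0,1,1,3,0,1,0,0,2,0,0,0]
Step 20: insert bo at [3, 7, 14] -> counters=[1,0,0,3,0,0,1,3,0,0,1,0,1,1,4,0,1,0,0,2,0,0,0]
Step 21: insert bo at [3, 7, 14] -> counters=[1,0,0,4,0,0,1,4,0,0,1,0,1,1,5,0,1,0,0,2,0,0,0]
Step 22: insert z at [10, 14, 19] -> counters=[1,0,0,4,0,0,1,4,0,0,2,0,1,1,6,0,1,0,0,3,0,0,0]
Final counters=[1,0,0,4,0,0,1,4,0,0,2,0,1,1,6,0,1,0,0,3,0,0,0] -> counters[0]=1

Answer: 1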